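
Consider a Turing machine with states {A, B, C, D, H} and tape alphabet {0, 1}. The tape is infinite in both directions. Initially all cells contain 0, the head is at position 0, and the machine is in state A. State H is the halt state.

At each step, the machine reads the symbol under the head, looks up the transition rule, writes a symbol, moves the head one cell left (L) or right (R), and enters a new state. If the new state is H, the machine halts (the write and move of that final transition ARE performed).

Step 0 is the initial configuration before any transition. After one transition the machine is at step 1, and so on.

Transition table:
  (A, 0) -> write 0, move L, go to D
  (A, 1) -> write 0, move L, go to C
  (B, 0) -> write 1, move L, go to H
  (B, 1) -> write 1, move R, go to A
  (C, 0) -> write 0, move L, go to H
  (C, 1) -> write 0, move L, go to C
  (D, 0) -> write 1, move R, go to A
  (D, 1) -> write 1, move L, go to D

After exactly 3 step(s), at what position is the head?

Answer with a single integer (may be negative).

Step 1: in state A at pos 0, read 0 -> (A,0)->write 0,move L,goto D. Now: state=D, head=-1, tape[-2..1]=0000 (head:  ^)
Step 2: in state D at pos -1, read 0 -> (D,0)->write 1,move R,goto A. Now: state=A, head=0, tape[-2..1]=0100 (head:   ^)
Step 3: in state A at pos 0, read 0 -> (A,0)->write 0,move L,goto D. Now: state=D, head=-1, tape[-2..1]=0100 (head:  ^)

Answer: -1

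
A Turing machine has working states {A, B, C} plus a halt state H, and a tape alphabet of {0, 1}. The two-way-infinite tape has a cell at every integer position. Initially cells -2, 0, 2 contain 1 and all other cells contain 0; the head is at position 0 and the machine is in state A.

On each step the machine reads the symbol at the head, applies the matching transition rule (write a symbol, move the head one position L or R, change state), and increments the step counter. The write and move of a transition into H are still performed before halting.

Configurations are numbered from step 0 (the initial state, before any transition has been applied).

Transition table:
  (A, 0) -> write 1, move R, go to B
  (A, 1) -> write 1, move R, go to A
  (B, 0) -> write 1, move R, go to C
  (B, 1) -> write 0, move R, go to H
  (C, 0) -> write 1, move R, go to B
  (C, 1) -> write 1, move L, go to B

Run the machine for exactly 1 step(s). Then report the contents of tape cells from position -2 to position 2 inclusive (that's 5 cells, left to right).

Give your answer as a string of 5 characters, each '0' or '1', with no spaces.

Answer: 10101

Derivation:
Step 1: in state A at pos 0, read 1 -> (A,1)->write 1,move R,goto A. Now: state=A, head=1, tape[-3..3]=0101010 (head:     ^)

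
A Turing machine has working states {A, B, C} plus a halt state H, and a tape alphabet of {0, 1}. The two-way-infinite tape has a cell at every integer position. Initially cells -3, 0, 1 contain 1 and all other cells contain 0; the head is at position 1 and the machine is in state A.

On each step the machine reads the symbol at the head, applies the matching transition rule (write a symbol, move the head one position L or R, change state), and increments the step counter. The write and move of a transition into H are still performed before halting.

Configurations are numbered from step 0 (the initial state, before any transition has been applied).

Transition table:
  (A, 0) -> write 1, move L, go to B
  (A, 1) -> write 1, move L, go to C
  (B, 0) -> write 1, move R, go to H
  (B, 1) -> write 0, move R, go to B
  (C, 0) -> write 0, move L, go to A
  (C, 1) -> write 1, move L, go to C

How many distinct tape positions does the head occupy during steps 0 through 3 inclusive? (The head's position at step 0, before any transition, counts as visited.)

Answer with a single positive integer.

Step 1: in state A at pos 1, read 1 -> (A,1)->write 1,move L,goto C. Now: state=C, head=0, tape[-4..2]=0100110 (head:     ^)
Step 2: in state C at pos 0, read 1 -> (C,1)->write 1,move L,goto C. Now: state=C, head=-1, tape[-4..2]=0100110 (head:    ^)
Step 3: in state C at pos -1, read 0 -> (C,0)->write 0,move L,goto A. Now: state=A, head=-2, tape[-4..2]=0100110 (head:   ^)
Head positions at steps 0..3: starting at 1, distinct positions visited = {-2, -1, 0, 1} -> 4 position(s)

Answer: 4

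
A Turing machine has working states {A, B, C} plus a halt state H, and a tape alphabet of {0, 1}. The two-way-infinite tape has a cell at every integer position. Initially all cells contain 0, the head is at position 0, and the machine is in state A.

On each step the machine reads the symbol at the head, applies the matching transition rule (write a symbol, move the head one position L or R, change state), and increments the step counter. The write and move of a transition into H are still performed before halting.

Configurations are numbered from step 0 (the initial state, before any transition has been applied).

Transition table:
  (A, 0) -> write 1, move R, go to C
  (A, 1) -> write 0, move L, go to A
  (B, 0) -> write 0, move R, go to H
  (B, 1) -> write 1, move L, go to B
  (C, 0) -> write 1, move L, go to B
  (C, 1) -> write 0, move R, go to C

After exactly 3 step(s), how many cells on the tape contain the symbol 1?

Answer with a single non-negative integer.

Answer: 2

Derivation:
Step 1: in state A at pos 0, read 0 -> (A,0)->write 1,move R,goto C. Now: state=C, head=1, tape[-1..2]=0100 (head:   ^)
Step 2: in state C at pos 1, read 0 -> (C,0)->write 1,move L,goto B. Now: state=B, head=0, tape[-1..2]=0110 (head:  ^)
Step 3: in state B at pos 0, read 1 -> (B,1)->write 1,move L,goto B. Now: state=B, head=-1, tape[-2..2]=00110 (head:  ^)
Cells containing 1 after step 3: {0, 1} -> 2 cell(s)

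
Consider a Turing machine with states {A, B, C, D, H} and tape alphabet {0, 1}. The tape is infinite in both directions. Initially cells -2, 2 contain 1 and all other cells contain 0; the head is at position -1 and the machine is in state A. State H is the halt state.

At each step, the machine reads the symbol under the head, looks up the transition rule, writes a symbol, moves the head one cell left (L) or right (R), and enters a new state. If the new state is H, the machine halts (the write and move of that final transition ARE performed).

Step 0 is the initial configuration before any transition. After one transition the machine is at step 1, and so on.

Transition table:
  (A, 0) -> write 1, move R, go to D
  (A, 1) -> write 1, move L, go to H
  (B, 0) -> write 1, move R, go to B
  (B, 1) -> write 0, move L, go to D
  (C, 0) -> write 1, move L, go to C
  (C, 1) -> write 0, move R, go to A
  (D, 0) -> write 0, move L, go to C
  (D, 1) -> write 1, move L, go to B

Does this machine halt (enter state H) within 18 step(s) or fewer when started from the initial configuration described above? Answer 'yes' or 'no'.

Step 1: in state A at pos -1, read 0 -> (A,0)->write 1,move R,goto D. Now: state=D, head=0, tape[-3..3]=0110010 (head:    ^)
Step 2: in state D at pos 0, read 0 -> (D,0)->write 0,move L,goto C. Now: state=C, head=-1, tape[-3..3]=0110010 (head:   ^)
Step 3: in state C at pos -1, read 1 -> (C,1)->write 0,move R,goto A. Now: state=A, head=0, tape[-3..3]=0100010 (head:    ^)
Step 4: in state A at pos 0, read 0 -> (A,0)->write 1,move R,goto D. Now: state=D, head=1, tape[-3..3]=0101010 (head:     ^)
Step 5: in state D at pos 1, read 0 -> (D,0)->write 0,move L,goto C. Now: state=C, head=0, tape[-3..3]=0101010 (head:    ^)
Step 6: in state C at pos 0, read 1 -> (C,1)->write 0,move R,goto A. Now: state=A, head=1, tape[-3..3]=0100010 (head:     ^)
Step 7: in state A at pos 1, read 0 -> (A,0)->write 1,move R,goto D. Now: state=D, head=2, tape[-3..3]=0100110 (head:      ^)
Step 8: in state D at pos 2, read 1 -> (D,1)->write 1,move L,goto B. Now: state=B, head=1, tape[-3..3]=0100110 (head:     ^)
Step 9: in state B at pos 1, read 1 -> (B,1)->write 0,move L,goto D. Now: state=D, head=0, tape[-3..3]=0100010 (head:    ^)
Step 10: in state D at pos 0, read 0 -> (D,0)->write 0,move L,goto C. Now: state=C, head=-1, tape[-3..3]=0100010 (head:   ^)
Step 11: in state C at pos -1, read 0 -> (C,0)->write 1,move L,goto C. Now: state=C, head=-2, tape[-3..3]=0110010 (head:  ^)
Step 12: in state C at pos -2, read 1 -> (C,1)->write 0,move R,goto A. Now: state=A, head=-1, tape[-3..3]=0010010 (head:   ^)
Step 13: in state A at pos -1, read 1 -> (A,1)->write 1,move L,goto H. Now: state=H, head=-2, tape[-3..3]=0010010 (head:  ^)
State H reached at step 13; 13 <= 18 -> yes

Answer: yes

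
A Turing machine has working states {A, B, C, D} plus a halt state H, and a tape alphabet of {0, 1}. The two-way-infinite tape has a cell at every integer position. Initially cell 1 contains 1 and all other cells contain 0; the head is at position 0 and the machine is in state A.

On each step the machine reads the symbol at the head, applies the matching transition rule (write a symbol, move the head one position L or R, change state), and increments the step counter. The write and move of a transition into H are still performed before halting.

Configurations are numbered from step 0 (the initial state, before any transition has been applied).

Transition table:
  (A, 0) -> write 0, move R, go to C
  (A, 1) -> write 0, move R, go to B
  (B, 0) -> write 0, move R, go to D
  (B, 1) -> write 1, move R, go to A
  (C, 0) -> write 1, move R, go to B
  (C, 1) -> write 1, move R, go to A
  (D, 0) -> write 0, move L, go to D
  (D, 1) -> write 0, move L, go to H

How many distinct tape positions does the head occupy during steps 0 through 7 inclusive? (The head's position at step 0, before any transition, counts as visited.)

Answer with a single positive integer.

Step 1: in state A at pos 0, read 0 -> (A,0)->write 0,move R,goto C. Now: state=C, head=1, tape[-1..2]=0010 (head:   ^)
Step 2: in state C at pos 1, read 1 -> (C,1)->write 1,move R,goto A. Now: state=A, head=2, tape[-1..3]=00100 (head:    ^)
Step 3: in state A at pos 2, read 0 -> (A,0)->write 0,move R,goto C. Now: state=C, head=3, tape[-1..4]=001000 (head:     ^)
Step 4: in state C at pos 3, read 0 -> (C,0)->write 1,move R,goto B. Now: state=B, head=4, tape[-1..5]=0010100 (head:      ^)
Step 5: in state B at pos 4, read 0 -> (B,0)->write 0,move R,goto D. Now: state=D, head=5, tape[-1..6]=00101000 (head:       ^)
Step 6: in state D at pos 5, read 0 -> (D,0)->write 0,move L,goto D. Now: state=D, head=4, tape[-1..6]=00101000 (head:      ^)
Step 7: in state D at pos 4, read 0 -> (D,0)->write 0,move L,goto D. Now: state=D, head=3, tape[-1..6]=00101000 (head:     ^)
Head positions at steps 0..7: starting at 0, distinct positions visited = {0, 1, 2, 3, 4, 5} -> 6 position(s)

Answer: 6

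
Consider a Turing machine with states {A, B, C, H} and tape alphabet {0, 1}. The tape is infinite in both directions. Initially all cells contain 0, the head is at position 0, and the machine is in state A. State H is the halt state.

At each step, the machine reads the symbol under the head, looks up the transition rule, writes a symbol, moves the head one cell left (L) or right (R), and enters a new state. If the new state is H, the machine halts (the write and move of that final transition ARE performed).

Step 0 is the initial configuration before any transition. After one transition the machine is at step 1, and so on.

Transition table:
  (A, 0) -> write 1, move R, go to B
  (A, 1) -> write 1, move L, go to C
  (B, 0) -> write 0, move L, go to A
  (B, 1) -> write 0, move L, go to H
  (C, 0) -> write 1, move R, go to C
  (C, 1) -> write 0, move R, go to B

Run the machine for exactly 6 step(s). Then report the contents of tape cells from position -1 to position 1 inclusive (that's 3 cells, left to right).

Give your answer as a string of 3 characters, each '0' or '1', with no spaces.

Step 1: in state A at pos 0, read 0 -> (A,0)->write 1,move R,goto B. Now: state=B, head=1, tape[-1..2]=0100 (head:   ^)
Step 2: in state B at pos 1, read 0 -> (B,0)->write 0,move L,goto A. Now: state=A, head=0, tape[-1..2]=0100 (head:  ^)
Step 3: in state A at pos 0, read 1 -> (A,1)->write 1,move L,goto C. Now: state=C, head=-1, tape[-2..2]=00100 (head:  ^)
Step 4: in state C at pos -1, read 0 -> (C,0)->write 1,move R,goto C. Now: state=C, head=0, tape[-2..2]=01100 (head:   ^)
Step 5: in state C at pos 0, read 1 -> (C,1)->write 0,move R,goto B. Now: state=B, head=1, tape[-2..2]=01000 (head:    ^)
Step 6: in state B at pos 1, read 0 -> (B,0)->write 0,move L,goto A. Now: state=A, head=0, tape[-2..2]=01000 (head:   ^)

Answer: 100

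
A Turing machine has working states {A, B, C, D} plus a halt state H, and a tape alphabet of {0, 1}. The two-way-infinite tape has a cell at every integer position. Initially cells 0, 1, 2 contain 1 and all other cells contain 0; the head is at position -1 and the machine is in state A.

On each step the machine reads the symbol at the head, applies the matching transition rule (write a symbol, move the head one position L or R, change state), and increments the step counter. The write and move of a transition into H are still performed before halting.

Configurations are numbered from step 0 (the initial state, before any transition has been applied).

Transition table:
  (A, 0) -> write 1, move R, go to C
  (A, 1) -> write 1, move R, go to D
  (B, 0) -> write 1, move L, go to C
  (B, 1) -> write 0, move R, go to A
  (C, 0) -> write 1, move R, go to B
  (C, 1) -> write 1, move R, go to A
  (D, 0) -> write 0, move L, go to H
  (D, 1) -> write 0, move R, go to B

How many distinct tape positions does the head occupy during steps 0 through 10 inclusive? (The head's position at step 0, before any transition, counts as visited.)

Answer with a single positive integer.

Answer: 8

Derivation:
Step 1: in state A at pos -1, read 0 -> (A,0)->write 1,move R,goto C. Now: state=C, head=0, tape[-2..3]=011110 (head:   ^)
Step 2: in state C at pos 0, read 1 -> (C,1)->write 1,move R,goto A. Now: state=A, head=1, tape[-2..3]=011110 (head:    ^)
Step 3: in state A at pos 1, read 1 -> (A,1)->write 1,move R,goto D. Now: state=D, head=2, tape[-2..3]=011110 (head:     ^)
Step 4: in state D at pos 2, read 1 -> (D,1)->write 0,move R,goto B. Now: state=B, head=3, tape[-2..4]=0111000 (head:      ^)
Step 5: in state B at pos 3, read 0 -> (B,0)->write 1,move L,goto C. Now: state=C, head=2, tape[-2..4]=0111010 (head:     ^)
Step 6: in state C at pos 2, read 0 -> (C,0)->write 1,move R,goto B. Now: state=B, head=3, tape[-2..4]=0111110 (head:      ^)
Step 7: in state B at pos 3, read 1 -> (B,1)->write 0,move R,goto A. Now: state=A, head=4, tape[-2..5]=01111000 (head:       ^)
Step 8: in state A at pos 4, read 0 -> (A,0)->write 1,move R,goto C. Now: state=C, head=5, tape[-2..6]=011110100 (head:        ^)
Step 9: in state C at pos 5, read 0 -> (C,0)->write 1,move R,goto B. Now: state=B, head=6, tape[-2..7]=0111101100 (head:         ^)
Step 10: in state B at pos 6, read 0 -> (B,0)->write 1,move L,goto C. Now: state=C, head=5, tape[-2..7]=0111101110 (head:        ^)
Head positions at steps 0..10: starting at -1, distinct positions visited = {-1, 0, 1, 2, 3, 4, 5, 6} -> 8 position(s)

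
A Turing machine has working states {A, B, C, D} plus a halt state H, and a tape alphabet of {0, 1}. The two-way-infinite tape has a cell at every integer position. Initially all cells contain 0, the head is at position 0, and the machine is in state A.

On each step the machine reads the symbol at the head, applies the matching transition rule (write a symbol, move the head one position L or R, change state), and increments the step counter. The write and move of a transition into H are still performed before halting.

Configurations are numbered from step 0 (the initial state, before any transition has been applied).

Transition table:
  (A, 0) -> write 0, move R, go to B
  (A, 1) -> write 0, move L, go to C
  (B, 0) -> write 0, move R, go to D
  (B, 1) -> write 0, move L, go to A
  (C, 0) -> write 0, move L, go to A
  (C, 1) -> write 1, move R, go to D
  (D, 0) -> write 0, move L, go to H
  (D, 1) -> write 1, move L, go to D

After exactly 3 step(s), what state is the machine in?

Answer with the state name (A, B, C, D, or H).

Step 1: in state A at pos 0, read 0 -> (A,0)->write 0,move R,goto B. Now: state=B, head=1, tape[-1..2]=0000 (head:   ^)
Step 2: in state B at pos 1, read 0 -> (B,0)->write 0,move R,goto D. Now: state=D, head=2, tape[-1..3]=00000 (head:    ^)
Step 3: in state D at pos 2, read 0 -> (D,0)->write 0,move L,goto H. Now: state=H, head=1, tape[-1..3]=00000 (head:   ^)

Answer: H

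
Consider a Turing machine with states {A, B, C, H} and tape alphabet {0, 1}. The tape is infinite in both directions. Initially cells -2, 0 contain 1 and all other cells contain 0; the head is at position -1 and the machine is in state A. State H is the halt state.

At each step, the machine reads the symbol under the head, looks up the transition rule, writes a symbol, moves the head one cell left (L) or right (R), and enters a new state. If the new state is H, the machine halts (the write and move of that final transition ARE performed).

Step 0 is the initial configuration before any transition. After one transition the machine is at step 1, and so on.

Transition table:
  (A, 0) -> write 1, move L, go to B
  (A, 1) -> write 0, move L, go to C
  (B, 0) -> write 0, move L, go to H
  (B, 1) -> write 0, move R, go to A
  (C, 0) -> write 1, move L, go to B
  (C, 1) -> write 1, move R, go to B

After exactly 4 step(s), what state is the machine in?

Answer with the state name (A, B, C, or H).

Answer: B

Derivation:
Step 1: in state A at pos -1, read 0 -> (A,0)->write 1,move L,goto B. Now: state=B, head=-2, tape[-3..1]=01110 (head:  ^)
Step 2: in state B at pos -2, read 1 -> (B,1)->write 0,move R,goto A. Now: state=A, head=-1, tape[-3..1]=00110 (head:   ^)
Step 3: in state A at pos -1, read 1 -> (A,1)->write 0,move L,goto C. Now: state=C, head=-2, tape[-3..1]=00010 (head:  ^)
Step 4: in state C at pos -2, read 0 -> (C,0)->write 1,move L,goto B. Now: state=B, head=-3, tape[-4..1]=001010 (head:  ^)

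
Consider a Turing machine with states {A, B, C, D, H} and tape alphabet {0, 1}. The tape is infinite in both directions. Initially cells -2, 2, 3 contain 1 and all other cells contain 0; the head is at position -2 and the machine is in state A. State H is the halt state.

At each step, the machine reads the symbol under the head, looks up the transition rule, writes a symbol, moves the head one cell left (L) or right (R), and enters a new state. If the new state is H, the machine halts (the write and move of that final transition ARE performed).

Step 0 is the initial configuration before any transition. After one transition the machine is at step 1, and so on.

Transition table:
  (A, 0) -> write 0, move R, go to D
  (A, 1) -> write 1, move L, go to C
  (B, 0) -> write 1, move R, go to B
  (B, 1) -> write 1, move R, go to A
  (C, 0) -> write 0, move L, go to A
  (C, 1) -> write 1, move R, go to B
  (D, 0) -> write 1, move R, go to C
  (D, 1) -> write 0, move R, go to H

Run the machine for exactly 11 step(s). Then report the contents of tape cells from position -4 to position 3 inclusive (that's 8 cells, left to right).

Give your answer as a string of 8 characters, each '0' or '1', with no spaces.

Step 1: in state A at pos -2, read 1 -> (A,1)->write 1,move L,goto C. Now: state=C, head=-3, tape[-4..4]=001000110 (head:  ^)
Step 2: in state C at pos -3, read 0 -> (C,0)->write 0,move L,goto A. Now: state=A, head=-4, tape[-5..4]=0001000110 (head:  ^)
Step 3: in state A at pos -4, read 0 -> (A,0)->write 0,move R,goto D. Now: state=D, head=-3, tape[-5..4]=0001000110 (head:   ^)
Step 4: in state D at pos -3, read 0 -> (D,0)->write 1,move R,goto C. Now: state=C, head=-2, tape[-5..4]=0011000110 (head:    ^)
Step 5: in state C at pos -2, read 1 -> (C,1)->write 1,move R,goto B. Now: state=B, head=-1, tape[-5..4]=0011000110 (head:     ^)
Step 6: in state B at pos -1, read 0 -> (B,0)->write 1,move R,goto B. Now: state=B, head=0, tape[-5..4]=0011100110 (head:      ^)
Step 7: in state B at pos 0, read 0 -> (B,0)->write 1,move R,goto B. Now: state=B, head=1, tape[-5..4]=0011110110 (head:       ^)
Step 8: in state B at pos 1, read 0 -> (B,0)->write 1,move R,goto B. Now: state=B, head=2, tape[-5..4]=0011111110 (head:        ^)
Step 9: in state B at pos 2, read 1 -> (B,1)->write 1,move R,goto A. Now: state=A, head=3, tape[-5..4]=0011111110 (head:         ^)
Step 10: in state A at pos 3, read 1 -> (A,1)->write 1,move L,goto C. Now: state=C, head=2, tape[-5..4]=0011111110 (head:        ^)
Step 11: in state C at pos 2, read 1 -> (C,1)->write 1,move R,goto B. Now: state=B, head=3, tape[-5..4]=0011111110 (head:         ^)

Answer: 01111111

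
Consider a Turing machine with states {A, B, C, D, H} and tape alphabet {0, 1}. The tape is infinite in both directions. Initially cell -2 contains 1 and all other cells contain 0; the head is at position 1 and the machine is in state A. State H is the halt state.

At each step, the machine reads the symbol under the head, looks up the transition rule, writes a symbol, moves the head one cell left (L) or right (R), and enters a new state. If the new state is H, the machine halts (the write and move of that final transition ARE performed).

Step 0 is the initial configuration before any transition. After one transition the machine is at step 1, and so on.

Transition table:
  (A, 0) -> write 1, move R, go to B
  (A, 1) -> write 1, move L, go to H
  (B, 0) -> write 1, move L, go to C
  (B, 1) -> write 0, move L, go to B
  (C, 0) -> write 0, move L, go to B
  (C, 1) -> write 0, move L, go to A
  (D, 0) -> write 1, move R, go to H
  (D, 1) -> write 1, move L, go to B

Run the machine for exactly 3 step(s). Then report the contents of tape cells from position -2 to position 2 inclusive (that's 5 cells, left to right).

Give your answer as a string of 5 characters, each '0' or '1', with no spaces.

Step 1: in state A at pos 1, read 0 -> (A,0)->write 1,move R,goto B. Now: state=B, head=2, tape[-3..3]=0100100 (head:      ^)
Step 2: in state B at pos 2, read 0 -> (B,0)->write 1,move L,goto C. Now: state=C, head=1, tape[-3..3]=0100110 (head:     ^)
Step 3: in state C at pos 1, read 1 -> (C,1)->write 0,move L,goto A. Now: state=A, head=0, tape[-3..3]=0100010 (head:    ^)

Answer: 10001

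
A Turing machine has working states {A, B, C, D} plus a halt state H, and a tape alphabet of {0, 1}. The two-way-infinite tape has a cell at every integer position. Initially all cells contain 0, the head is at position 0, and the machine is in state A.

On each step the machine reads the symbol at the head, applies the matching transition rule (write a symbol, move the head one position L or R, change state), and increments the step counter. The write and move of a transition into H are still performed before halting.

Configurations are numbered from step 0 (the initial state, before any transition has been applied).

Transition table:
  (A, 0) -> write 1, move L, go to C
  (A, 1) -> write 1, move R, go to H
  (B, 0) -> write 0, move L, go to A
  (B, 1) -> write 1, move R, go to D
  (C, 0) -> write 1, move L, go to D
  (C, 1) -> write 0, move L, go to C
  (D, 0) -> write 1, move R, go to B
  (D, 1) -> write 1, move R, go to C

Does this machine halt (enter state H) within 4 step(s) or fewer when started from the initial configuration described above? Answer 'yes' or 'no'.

Step 1: in state A at pos 0, read 0 -> (A,0)->write 1,move L,goto C. Now: state=C, head=-1, tape[-2..1]=0010 (head:  ^)
Step 2: in state C at pos -1, read 0 -> (C,0)->write 1,move L,goto D. Now: state=D, head=-2, tape[-3..1]=00110 (head:  ^)
Step 3: in state D at pos -2, read 0 -> (D,0)->write 1,move R,goto B. Now: state=B, head=-1, tape[-3..1]=01110 (head:   ^)
Step 4: in state B at pos -1, read 1 -> (B,1)->write 1,move R,goto D. Now: state=D, head=0, tape[-3..1]=01110 (head:    ^)
After 4 step(s): state = D (not H) -> not halted within 4 -> no

Answer: no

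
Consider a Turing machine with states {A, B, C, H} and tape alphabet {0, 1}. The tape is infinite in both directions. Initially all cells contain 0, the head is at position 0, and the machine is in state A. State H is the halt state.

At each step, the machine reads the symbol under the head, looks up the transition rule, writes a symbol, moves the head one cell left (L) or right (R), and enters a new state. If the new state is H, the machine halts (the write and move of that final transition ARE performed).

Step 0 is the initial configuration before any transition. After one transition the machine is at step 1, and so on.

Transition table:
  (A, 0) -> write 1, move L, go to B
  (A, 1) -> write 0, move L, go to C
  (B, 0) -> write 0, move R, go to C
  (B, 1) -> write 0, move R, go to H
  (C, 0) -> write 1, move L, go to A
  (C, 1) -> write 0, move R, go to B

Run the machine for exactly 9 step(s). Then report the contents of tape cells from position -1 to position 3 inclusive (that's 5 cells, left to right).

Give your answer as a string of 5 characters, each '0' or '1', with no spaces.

Step 1: in state A at pos 0, read 0 -> (A,0)->write 1,move L,goto B. Now: state=B, head=-1, tape[-2..1]=0010 (head:  ^)
Step 2: in state B at pos -1, read 0 -> (B,0)->write 0,move R,goto C. Now: state=C, head=0, tape[-2..1]=0010 (head:   ^)
Step 3: in state C at pos 0, read 1 -> (C,1)->write 0,move R,goto B. Now: state=B, head=1, tape[-2..2]=00000 (head:    ^)
Step 4: in state B at pos 1, read 0 -> (B,0)->write 0,move R,goto C. Now: state=C, head=2, tape[-2..3]=000000 (head:     ^)
Step 5: in state C at pos 2, read 0 -> (C,0)->write 1,move L,goto A. Now: state=A, head=1, tape[-2..3]=000010 (head:    ^)
Step 6: in state A at pos 1, read 0 -> (A,0)->write 1,move L,goto B. Now: state=B, head=0, tape[-2..3]=000110 (head:   ^)
Step 7: in state B at pos 0, read 0 -> (B,0)->write 0,move R,goto C. Now: state=C, head=1, tape[-2..3]=000110 (head:    ^)
Step 8: in state C at pos 1, read 1 -> (C,1)->write 0,move R,goto B. Now: state=B, head=2, tape[-2..3]=000010 (head:     ^)
Step 9: in state B at pos 2, read 1 -> (B,1)->write 0,move R,goto H. Now: state=H, head=3, tape[-2..4]=0000000 (head:      ^)

Answer: 00000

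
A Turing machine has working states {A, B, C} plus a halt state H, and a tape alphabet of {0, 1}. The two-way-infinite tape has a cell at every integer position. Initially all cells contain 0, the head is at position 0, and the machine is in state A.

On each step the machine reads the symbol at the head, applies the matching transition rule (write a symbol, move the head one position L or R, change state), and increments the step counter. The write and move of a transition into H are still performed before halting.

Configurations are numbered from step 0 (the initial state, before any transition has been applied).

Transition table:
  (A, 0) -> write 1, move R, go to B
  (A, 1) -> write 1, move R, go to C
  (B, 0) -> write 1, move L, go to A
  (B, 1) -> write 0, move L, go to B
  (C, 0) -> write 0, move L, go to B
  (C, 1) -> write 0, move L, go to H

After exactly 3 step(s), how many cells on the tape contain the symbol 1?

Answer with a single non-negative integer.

Step 1: in state A at pos 0, read 0 -> (A,0)->write 1,move R,goto B. Now: state=B, head=1, tape[-1..2]=0100 (head:   ^)
Step 2: in state B at pos 1, read 0 -> (B,0)->write 1,move L,goto A. Now: state=A, head=0, tape[-1..2]=0110 (head:  ^)
Step 3: in state A at pos 0, read 1 -> (A,1)->write 1,move R,goto C. Now: state=C, head=1, tape[-1..2]=0110 (head:   ^)
Cells containing 1 after step 3: {0, 1} -> 2 cell(s)

Answer: 2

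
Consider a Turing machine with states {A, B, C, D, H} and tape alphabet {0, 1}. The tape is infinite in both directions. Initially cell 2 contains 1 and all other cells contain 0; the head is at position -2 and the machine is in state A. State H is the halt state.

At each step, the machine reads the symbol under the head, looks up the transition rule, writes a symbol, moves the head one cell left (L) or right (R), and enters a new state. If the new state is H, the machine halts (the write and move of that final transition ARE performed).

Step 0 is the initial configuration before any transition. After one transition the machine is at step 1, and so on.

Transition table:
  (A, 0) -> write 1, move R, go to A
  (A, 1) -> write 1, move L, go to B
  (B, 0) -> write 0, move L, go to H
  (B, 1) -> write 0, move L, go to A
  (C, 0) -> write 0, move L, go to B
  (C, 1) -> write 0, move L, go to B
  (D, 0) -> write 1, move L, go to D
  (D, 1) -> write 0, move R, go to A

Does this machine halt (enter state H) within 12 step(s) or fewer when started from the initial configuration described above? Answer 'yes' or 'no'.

Answer: yes

Derivation:
Step 1: in state A at pos -2, read 0 -> (A,0)->write 1,move R,goto A. Now: state=A, head=-1, tape[-3..3]=0100010 (head:   ^)
Step 2: in state A at pos -1, read 0 -> (A,0)->write 1,move R,goto A. Now: state=A, head=0, tape[-3..3]=0110010 (head:    ^)
Step 3: in state A at pos 0, read 0 -> (A,0)->write 1,move R,goto A. Now: state=A, head=1, tape[-3..3]=0111010 (head:     ^)
Step 4: in state A at pos 1, read 0 -> (A,0)->write 1,move R,goto A. Now: state=A, head=2, tape[-3..3]=0111110 (head:      ^)
Step 5: in state A at pos 2, read 1 -> (A,1)->write 1,move L,goto B. Now: state=B, head=1, tape[-3..3]=0111110 (head:     ^)
Step 6: in state B at pos 1, read 1 -> (B,1)->write 0,move L,goto A. Now: state=A, head=0, tape[-3..3]=0111010 (head:    ^)
Step 7: in state A at pos 0, read 1 -> (A,1)->write 1,move L,goto B. Now: state=B, head=-1, tape[-3..3]=0111010 (head:   ^)
Step 8: in state B at pos -1, read 1 -> (B,1)->write 0,move L,goto A. Now: state=A, head=-2, tape[-3..3]=0101010 (head:  ^)
Step 9: in state A at pos -2, read 1 -> (A,1)->write 1,move L,goto B. Now: state=B, head=-3, tape[-4..3]=00101010 (head:  ^)
Step 10: in state B at pos -3, read 0 -> (B,0)->write 0,move L,goto H. Now: state=H, head=-4, tape[-5..3]=000101010 (head:  ^)
State H reached at step 10; 10 <= 12 -> yes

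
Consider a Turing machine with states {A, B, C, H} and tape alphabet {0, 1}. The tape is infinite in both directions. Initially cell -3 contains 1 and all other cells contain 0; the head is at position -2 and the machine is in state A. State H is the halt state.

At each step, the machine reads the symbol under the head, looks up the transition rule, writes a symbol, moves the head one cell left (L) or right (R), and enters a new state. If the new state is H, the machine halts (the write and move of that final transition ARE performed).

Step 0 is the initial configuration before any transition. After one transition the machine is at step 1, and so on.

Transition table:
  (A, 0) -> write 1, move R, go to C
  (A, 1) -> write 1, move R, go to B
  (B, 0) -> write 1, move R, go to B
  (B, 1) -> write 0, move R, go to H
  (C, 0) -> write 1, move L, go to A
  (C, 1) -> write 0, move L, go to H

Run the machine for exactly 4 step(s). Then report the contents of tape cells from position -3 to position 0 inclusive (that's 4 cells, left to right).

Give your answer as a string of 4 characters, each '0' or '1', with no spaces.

Answer: 1100

Derivation:
Step 1: in state A at pos -2, read 0 -> (A,0)->write 1,move R,goto C. Now: state=C, head=-1, tape[-4..0]=01100 (head:    ^)
Step 2: in state C at pos -1, read 0 -> (C,0)->write 1,move L,goto A. Now: state=A, head=-2, tape[-4..0]=01110 (head:   ^)
Step 3: in state A at pos -2, read 1 -> (A,1)->write 1,move R,goto B. Now: state=B, head=-1, tape[-4..0]=01110 (head:    ^)
Step 4: in state B at pos -1, read 1 -> (B,1)->write 0,move R,goto H. Now: state=H, head=0, tape[-4..1]=011000 (head:     ^)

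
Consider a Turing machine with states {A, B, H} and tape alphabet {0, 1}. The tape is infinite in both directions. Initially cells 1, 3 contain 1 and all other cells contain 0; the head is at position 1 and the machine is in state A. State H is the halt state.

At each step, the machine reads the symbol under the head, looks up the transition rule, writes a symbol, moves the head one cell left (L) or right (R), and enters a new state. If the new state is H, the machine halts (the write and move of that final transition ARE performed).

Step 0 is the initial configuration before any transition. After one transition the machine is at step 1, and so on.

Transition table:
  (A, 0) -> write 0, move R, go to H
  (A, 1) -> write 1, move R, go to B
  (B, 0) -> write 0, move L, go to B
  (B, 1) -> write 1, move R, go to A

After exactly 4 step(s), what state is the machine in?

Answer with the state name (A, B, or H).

Step 1: in state A at pos 1, read 1 -> (A,1)->write 1,move R,goto B. Now: state=B, head=2, tape[0..4]=01010 (head:   ^)
Step 2: in state B at pos 2, read 0 -> (B,0)->write 0,move L,goto B. Now: state=B, head=1, tape[0..4]=01010 (head:  ^)
Step 3: in state B at pos 1, read 1 -> (B,1)->write 1,move R,goto A. Now: state=A, head=2, tape[0..4]=01010 (head:   ^)
Step 4: in state A at pos 2, read 0 -> (A,0)->write 0,move R,goto H. Now: state=H, head=3, tape[0..4]=01010 (head:    ^)

Answer: H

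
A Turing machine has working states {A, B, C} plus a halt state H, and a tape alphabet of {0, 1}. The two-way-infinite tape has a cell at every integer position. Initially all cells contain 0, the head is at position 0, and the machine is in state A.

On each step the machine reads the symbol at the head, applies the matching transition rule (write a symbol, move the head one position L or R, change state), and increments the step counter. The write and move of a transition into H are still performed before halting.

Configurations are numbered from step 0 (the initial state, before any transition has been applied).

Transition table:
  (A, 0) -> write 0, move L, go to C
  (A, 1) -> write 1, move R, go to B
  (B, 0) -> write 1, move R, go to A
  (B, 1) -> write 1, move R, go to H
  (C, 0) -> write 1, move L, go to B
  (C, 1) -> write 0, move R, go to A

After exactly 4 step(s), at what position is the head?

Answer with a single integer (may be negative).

Step 1: in state A at pos 0, read 0 -> (A,0)->write 0,move L,goto C. Now: state=C, head=-1, tape[-2..1]=0000 (head:  ^)
Step 2: in state C at pos -1, read 0 -> (C,0)->write 1,move L,goto B. Now: state=B, head=-2, tape[-3..1]=00100 (head:  ^)
Step 3: in state B at pos -2, read 0 -> (B,0)->write 1,move R,goto A. Now: state=A, head=-1, tape[-3..1]=01100 (head:   ^)
Step 4: in state A at pos -1, read 1 -> (A,1)->write 1,move R,goto B. Now: state=B, head=0, tape[-3..1]=01100 (head:    ^)

Answer: 0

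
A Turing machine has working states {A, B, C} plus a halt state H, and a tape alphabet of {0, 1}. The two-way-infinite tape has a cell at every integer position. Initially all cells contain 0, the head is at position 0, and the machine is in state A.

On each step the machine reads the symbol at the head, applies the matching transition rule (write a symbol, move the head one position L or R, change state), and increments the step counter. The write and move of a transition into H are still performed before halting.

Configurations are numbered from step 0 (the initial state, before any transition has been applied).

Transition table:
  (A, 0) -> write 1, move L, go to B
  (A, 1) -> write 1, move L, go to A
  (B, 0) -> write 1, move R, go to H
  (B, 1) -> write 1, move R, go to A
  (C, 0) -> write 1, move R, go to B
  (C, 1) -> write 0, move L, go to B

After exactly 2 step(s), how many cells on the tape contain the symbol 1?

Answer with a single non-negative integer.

Step 1: in state A at pos 0, read 0 -> (A,0)->write 1,move L,goto B. Now: state=B, head=-1, tape[-2..1]=0010 (head:  ^)
Step 2: in state B at pos -1, read 0 -> (B,0)->write 1,move R,goto H. Now: state=H, head=0, tape[-2..1]=0110 (head:   ^)
Cells containing 1 after step 2: {-1, 0} -> 2 cell(s)

Answer: 2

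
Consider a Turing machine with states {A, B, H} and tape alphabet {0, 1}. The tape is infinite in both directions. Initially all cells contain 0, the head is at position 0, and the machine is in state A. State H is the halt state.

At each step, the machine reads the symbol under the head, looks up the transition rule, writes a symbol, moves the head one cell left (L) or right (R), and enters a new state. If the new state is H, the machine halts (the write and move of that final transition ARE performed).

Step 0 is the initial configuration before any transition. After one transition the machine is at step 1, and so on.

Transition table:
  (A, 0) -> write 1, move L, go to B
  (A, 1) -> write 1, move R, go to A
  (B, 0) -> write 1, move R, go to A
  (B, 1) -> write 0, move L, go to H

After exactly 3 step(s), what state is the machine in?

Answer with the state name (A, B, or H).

Answer: A

Derivation:
Step 1: in state A at pos 0, read 0 -> (A,0)->write 1,move L,goto B. Now: state=B, head=-1, tape[-2..1]=0010 (head:  ^)
Step 2: in state B at pos -1, read 0 -> (B,0)->write 1,move R,goto A. Now: state=A, head=0, tape[-2..1]=0110 (head:   ^)
Step 3: in state A at pos 0, read 1 -> (A,1)->write 1,move R,goto A. Now: state=A, head=1, tape[-2..2]=01100 (head:    ^)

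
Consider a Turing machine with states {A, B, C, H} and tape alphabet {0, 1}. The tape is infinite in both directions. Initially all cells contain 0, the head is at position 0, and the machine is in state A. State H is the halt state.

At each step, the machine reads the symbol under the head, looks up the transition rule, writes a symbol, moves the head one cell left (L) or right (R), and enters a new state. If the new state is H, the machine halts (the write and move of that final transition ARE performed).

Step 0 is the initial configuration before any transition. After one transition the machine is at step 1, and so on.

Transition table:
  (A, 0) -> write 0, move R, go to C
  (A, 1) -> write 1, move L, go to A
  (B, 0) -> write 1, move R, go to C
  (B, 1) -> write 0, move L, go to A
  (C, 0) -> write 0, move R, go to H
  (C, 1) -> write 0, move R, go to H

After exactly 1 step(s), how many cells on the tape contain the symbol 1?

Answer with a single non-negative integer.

Answer: 0

Derivation:
Step 1: in state A at pos 0, read 0 -> (A,0)->write 0,move R,goto C. Now: state=C, head=1, tape[-1..2]=0000 (head:   ^)
No cell contains 1 after step 1 -> 0 cell(s)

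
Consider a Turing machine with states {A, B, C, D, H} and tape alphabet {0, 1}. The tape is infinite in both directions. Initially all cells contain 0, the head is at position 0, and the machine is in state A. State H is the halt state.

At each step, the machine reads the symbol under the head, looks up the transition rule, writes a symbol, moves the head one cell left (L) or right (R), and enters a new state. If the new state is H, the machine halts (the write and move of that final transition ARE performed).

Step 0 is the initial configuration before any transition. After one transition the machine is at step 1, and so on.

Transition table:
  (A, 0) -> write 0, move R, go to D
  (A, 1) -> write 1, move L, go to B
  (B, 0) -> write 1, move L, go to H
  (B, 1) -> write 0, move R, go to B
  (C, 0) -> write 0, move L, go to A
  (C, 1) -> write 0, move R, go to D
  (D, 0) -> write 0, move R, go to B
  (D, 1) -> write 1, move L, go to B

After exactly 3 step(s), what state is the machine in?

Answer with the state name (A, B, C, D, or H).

Answer: H

Derivation:
Step 1: in state A at pos 0, read 0 -> (A,0)->write 0,move R,goto D. Now: state=D, head=1, tape[-1..2]=0000 (head:   ^)
Step 2: in state D at pos 1, read 0 -> (D,0)->write 0,move R,goto B. Now: state=B, head=2, tape[-1..3]=00000 (head:    ^)
Step 3: in state B at pos 2, read 0 -> (B,0)->write 1,move L,goto H. Now: state=H, head=1, tape[-1..3]=00010 (head:   ^)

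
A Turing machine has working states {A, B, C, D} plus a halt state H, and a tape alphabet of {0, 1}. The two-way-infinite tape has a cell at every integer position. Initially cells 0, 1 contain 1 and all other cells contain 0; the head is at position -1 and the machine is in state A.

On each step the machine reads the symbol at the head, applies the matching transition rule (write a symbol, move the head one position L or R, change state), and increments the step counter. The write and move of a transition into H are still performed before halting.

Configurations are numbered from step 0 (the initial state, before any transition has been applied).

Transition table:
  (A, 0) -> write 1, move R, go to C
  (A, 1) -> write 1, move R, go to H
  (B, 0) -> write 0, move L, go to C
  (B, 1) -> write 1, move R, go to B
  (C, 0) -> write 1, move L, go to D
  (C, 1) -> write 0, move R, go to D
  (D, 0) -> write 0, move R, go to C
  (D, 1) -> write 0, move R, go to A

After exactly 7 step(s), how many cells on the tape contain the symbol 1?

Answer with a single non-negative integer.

Step 1: in state A at pos -1, read 0 -> (A,0)->write 1,move R,goto C. Now: state=C, head=0, tape[-2..2]=01110 (head:   ^)
Step 2: in state C at pos 0, read 1 -> (C,1)->write 0,move R,goto D. Now: state=D, head=1, tape[-2..2]=01010 (head:    ^)
Step 3: in state D at pos 1, read 1 -> (D,1)->write 0,move R,goto A. Now: state=A, head=2, tape[-2..3]=010000 (head:     ^)
Step 4: in state A at pos 2, read 0 -> (A,0)->write 1,move R,goto C. Now: state=C, head=3, tape[-2..4]=0100100 (head:      ^)
Step 5: in state C at pos 3, read 0 -> (C,0)->write 1,move L,goto D. Now: state=D, head=2, tape[-2..4]=0100110 (head:     ^)
Step 6: in state D at pos 2, read 1 -> (D,1)->write 0,move R,goto A. Now: state=A, head=3, tape[-2..4]=0100010 (head:      ^)
Step 7: in state A at pos 3, read 1 -> (A,1)->write 1,move R,goto H. Now: state=H, head=4, tape[-2..5]=01000100 (head:       ^)
Cells containing 1 after step 7: {-1, 3} -> 2 cell(s)

Answer: 2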